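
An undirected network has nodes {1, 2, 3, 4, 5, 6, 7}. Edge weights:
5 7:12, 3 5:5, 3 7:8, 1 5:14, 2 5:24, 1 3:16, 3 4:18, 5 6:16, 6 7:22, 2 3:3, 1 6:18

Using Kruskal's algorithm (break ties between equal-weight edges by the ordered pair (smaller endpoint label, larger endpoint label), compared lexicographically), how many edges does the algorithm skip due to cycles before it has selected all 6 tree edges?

3

Sort edges by weight, then run Kruskal:
2 3 (3): add. Components now {1} {2,3} {4} {5} {6} {7}
3 5 (5): add. Components now {1} {2,3,5} {4} {6} {7}
3 7 (8): add. Components now {1} {2,3,5,7} {4} {6}
5 7 (12): skip — 5 and 7 already connected.
1 5 (14): add. Components now {1,2,3,5,7} {4} {6}
1 3 (16): skip — 1 and 3 already connected.
5 6 (16): add. Components now {1,2,3,5,6,7} {4}
1 6 (18): skip — 1 and 6 already connected.
3 4 (18): add. Components now {1,2,3,4,5,6,7}
Edges rejected before the tree was complete: 3.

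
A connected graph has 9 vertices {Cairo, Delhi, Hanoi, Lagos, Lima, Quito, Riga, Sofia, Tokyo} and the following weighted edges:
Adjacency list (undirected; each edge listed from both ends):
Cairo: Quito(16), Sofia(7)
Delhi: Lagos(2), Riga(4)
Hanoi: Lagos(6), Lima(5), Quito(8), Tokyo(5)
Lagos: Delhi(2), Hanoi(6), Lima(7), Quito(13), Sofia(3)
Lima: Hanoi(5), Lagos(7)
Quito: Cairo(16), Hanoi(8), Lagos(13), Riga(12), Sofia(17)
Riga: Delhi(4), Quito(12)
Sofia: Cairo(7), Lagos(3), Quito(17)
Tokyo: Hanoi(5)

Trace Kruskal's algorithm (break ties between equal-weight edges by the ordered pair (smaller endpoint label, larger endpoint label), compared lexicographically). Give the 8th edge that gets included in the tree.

Hanoi-Quito

Kruskal's algorithm — process edges by increasing weight (ties by edge label):
Delhi-Lagos (2): add — endpoints in different components.
Lagos-Sofia (3): add — endpoints in different components.
Delhi-Riga (4): add — endpoints in different components.
Hanoi-Lima (5): add — endpoints in different components.
Hanoi-Tokyo (5): add — endpoints in different components.
Hanoi-Lagos (6): add — endpoints in different components.
Cairo-Sofia (7): add — endpoints in different components.
Lagos-Lima (7): skip — Lagos and Lima already connected.
Hanoi-Quito (8): add — endpoints in different components.
The 8th edge added is Hanoi-Quito.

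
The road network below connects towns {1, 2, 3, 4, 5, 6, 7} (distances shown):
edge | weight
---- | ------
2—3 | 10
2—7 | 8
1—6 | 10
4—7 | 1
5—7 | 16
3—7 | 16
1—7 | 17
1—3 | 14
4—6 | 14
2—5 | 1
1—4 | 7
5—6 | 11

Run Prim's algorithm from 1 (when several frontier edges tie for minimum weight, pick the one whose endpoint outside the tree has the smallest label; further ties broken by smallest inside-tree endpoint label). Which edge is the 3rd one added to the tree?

Grow the tree from 1 using Prim:
Step 1: frontier [1—4 7, 1—6 10, 1—3 14, 1—7 17] → take 1—4 (7); add 4.
Step 2: frontier [1—6 10, 1—3 14, 1—7 17, 4—7 1, 4—6 14] → take 4—7 (1); add 7.
Step 3: frontier [1—6 10, 1—3 14, 4—6 14, 2—7 8, 3—7 16, 5—7 16] → take 2—7 (8); add 2.
Step 4: frontier [1—6 10, 1—3 14, 2—5 1, 2—3 10, 4—6 14, 3—7 16, 5—7 16] → take 2—5 (1); add 5.
Step 5: frontier [1—6 10, 1—3 14, 2—3 10, 4—6 14, 5—6 11, 3—7 16] → take 2—3 (10); add 3.
Step 6: frontier [1—6 10, 4—6 14, 5—6 11] → take 1—6 (10); add 6.
The 3rd edge added is 2—7.

2-7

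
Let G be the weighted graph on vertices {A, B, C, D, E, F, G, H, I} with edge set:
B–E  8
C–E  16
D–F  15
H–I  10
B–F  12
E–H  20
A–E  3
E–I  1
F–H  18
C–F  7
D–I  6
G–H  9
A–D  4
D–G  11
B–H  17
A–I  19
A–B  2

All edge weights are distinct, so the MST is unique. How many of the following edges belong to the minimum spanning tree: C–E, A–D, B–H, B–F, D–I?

2

Sort edges by weight, then run Kruskal:
E–I (1): add — endpoints in different components.
A–B (2): add — endpoints in different components.
A–E (3): add — endpoints in different components.
A–D (4): add — endpoints in different components.
D–I (6): skip — D and I already connected.
C–F (7): add — endpoints in different components.
B–E (8): skip — B and E already connected.
G–H (9): add — endpoints in different components.
H–I (10): add — endpoints in different components.
D–G (11): skip — D and G already connected.
B–F (12): add — endpoints in different components.
MST edge set: {E–I, A–B, A–E, A–D, C–F, G–H, H–I, B–F}.
Of the listed edges, {A–D, B–F} are in the MST → 2.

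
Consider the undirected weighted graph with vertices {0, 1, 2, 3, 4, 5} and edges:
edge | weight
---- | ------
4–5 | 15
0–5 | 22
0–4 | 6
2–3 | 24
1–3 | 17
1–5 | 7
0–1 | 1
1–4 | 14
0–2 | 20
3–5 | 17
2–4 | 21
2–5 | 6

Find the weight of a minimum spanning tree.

37

Kruskal's algorithm — process edges by increasing weight (ties by edge label):
0–1 (1): add. Components now {0,1} {2} {3} {4} {5}
0–4 (6): add. Components now {0,1,4} {2} {3} {5}
2–5 (6): add. Components now {0,1,4} {2,5} {3}
1–5 (7): add. Components now {0,1,2,4,5} {3}
1–4 (14): skip — 1 and 4 already connected.
4–5 (15): skip — 4 and 5 already connected.
1–3 (17): add. Components now {0,1,2,3,4,5}
MST edges: 0–1, 0–4, 2–5, 1–5, 1–3; total weight 1+6+6+7+17 = 37.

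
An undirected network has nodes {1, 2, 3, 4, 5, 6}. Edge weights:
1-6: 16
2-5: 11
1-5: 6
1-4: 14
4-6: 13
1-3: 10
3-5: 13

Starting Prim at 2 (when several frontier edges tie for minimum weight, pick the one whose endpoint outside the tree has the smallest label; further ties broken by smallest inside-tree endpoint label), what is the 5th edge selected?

4-6

Grow the tree from 2 using Prim:
Step 1: frontier [2-5 11] → take 2-5 (11); add 5.
Step 2: frontier [1-5 6, 3-5 13] → take 1-5 (6); add 1.
Step 3: frontier [1-3 10, 1-4 14, 1-6 16, 3-5 13] → take 1-3 (10); add 3.
Step 4: frontier [1-4 14, 1-6 16] → take 1-4 (14); add 4.
Step 5: frontier [1-6 16, 4-6 13] → take 4-6 (13); add 6.
The 5th edge added is 4-6.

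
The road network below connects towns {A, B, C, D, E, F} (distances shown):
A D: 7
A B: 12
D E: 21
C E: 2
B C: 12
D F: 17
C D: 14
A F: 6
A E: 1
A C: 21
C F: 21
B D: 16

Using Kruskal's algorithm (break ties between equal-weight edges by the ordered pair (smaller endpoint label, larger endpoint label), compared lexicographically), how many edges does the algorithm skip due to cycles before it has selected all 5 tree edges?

0

Kruskal's algorithm — process edges by increasing weight (ties by edge label):
A E (1): add. Components now {A,E} {B} {C} {D} {F}
C E (2): add. Components now {A,C,E} {B} {D} {F}
A F (6): add. Components now {A,C,E,F} {B} {D}
A D (7): add. Components now {A,C,D,E,F} {B}
A B (12): add. Components now {A,B,C,D,E,F}
Edges rejected before the tree was complete: 0.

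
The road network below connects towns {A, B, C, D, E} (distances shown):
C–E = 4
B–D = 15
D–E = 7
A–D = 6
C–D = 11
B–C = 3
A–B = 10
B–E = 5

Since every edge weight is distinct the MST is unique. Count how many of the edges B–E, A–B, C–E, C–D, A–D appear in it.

2

Sort edges by weight, then run Kruskal:
B–C (3): add. Components now {A} {B,C} {D} {E}
C–E (4): add. Components now {A} {B,C,E} {D}
B–E (5): skip — B and E already connected.
A–D (6): add. Components now {A,D} {B,C,E}
D–E (7): add. Components now {A,B,C,D,E}
MST edge set: {B–C, C–E, A–D, D–E}.
Of the listed edges, {C–E, A–D} are in the MST → 2.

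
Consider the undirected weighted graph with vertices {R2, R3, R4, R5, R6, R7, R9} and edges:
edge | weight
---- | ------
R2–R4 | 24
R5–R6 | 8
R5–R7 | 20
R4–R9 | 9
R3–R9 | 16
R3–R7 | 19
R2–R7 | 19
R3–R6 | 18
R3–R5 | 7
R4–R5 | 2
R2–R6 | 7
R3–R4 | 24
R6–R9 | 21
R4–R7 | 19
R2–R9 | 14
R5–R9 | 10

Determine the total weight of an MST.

Sort edges by weight, then run Kruskal:
R4–R5 (2): add — endpoints in different components.
R2–R6 (7): add — endpoints in different components.
R3–R5 (7): add — endpoints in different components.
R5–R6 (8): add — endpoints in different components.
R4–R9 (9): add — endpoints in different components.
R5–R9 (10): skip — R5 and R9 already connected.
R2–R9 (14): skip — R2 and R9 already connected.
R3–R9 (16): skip — R3 and R9 already connected.
R3–R6 (18): skip — R6 and R3 already connected.
R2–R7 (19): add — endpoints in different components.
MST edges: R4–R5, R2–R6, R3–R5, R5–R6, R4–R9, R2–R7; total weight 2+7+7+8+9+19 = 52.

52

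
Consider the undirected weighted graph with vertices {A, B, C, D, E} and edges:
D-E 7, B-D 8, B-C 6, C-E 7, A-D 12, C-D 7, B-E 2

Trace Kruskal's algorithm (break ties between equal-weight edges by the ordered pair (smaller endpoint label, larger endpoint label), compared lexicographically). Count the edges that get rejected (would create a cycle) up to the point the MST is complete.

Kruskal's algorithm — process edges by increasing weight (ties by edge label):
B-E (2): add — endpoints in different components.
B-C (6): add — endpoints in different components.
C-D (7): add — endpoints in different components.
C-E (7): skip — C and E already connected.
D-E (7): skip — D and E already connected.
B-D (8): skip — B and D already connected.
A-D (12): add — endpoints in different components.
Edges rejected before the tree was complete: 3.

3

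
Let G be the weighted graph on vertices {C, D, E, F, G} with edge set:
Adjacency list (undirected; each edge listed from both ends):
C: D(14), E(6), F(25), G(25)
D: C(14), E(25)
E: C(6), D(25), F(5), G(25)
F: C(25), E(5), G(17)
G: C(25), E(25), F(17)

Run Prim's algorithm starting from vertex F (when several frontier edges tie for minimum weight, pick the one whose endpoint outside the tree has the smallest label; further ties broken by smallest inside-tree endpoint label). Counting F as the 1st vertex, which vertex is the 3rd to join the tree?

C

Grow the tree from F using Prim:
Step 1: frontier [E F 5, F G 17, C F 25] → take E F (5); add E.
Step 2: frontier [C E 6, D E 25, E G 25, F G 17, C F 25] → take C E (6); add C.
Step 3: frontier [C D 14, C G 25, D E 25, E G 25, F G 17] → take C D (14); add D.
Step 4: frontier [C G 25, E G 25, F G 17] → take F G (17); add G.
Vertex order: F, E, C, D, G. The 3rd vertex is C.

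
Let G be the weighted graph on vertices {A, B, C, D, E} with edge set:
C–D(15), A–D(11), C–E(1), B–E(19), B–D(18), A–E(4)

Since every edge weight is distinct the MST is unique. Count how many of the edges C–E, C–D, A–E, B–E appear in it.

Sort edges by weight, then run Kruskal:
C–E (1): add. Components now {A} {B} {C,E} {D}
A–E (4): add. Components now {A,C,E} {B} {D}
A–D (11): add. Components now {A,C,D,E} {B}
C–D (15): skip — C and D already connected.
B–D (18): add. Components now {A,B,C,D,E}
MST edge set: {C–E, A–E, A–D, B–D}.
Of the listed edges, {C–E, A–E} are in the MST → 2.

2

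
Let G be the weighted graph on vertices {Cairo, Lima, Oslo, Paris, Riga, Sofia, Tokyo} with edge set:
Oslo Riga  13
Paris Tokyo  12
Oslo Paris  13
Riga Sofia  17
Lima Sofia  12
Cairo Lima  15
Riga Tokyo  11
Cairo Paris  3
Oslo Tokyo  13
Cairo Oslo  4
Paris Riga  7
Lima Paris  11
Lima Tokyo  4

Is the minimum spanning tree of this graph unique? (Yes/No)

Sort edges by weight, then run Kruskal:
Cairo Paris (3): add — endpoints in different components.
Cairo Oslo (4): add — endpoints in different components.
Lima Tokyo (4): add — endpoints in different components.
Paris Riga (7): add — endpoints in different components.
Lima Paris (11): add — endpoints in different components.
Riga Tokyo (11): skip — Tokyo and Riga already connected.
Lima Sofia (12): add — endpoints in different components.
Non-tree edge Riga Tokyo has weight 11, equal to the heaviest edge on its tree cycle — swapping gives another MST of the same weight. Not unique.

No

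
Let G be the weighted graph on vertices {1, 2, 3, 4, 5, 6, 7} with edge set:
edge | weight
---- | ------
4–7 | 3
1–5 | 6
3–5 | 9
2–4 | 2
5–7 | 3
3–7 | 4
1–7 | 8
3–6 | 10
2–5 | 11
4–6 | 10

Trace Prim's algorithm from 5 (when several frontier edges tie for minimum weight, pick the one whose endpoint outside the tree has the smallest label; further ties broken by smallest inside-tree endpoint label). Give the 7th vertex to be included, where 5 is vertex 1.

Grow the tree from 5 using Prim:
Step 1: frontier [5–7 3, 1–5 6, 3–5 9, 2–5 11] → take 5–7 (3); add 7.
Step 2: frontier [1–5 6, 3–5 9, 2–5 11, 4–7 3, 3–7 4, 1–7 8] → take 4–7 (3); add 4.
Step 3: frontier [2–4 2, 4–6 10, 1–5 6, 3–5 9, 2–5 11, 3–7 4, 1–7 8] → take 2–4 (2); add 2.
Step 4: frontier [4–6 10, 1–5 6, 3–5 9, 3–7 4, 1–7 8] → take 3–7 (4); add 3.
Step 5: frontier [3–6 10, 4–6 10, 1–5 6, 1–7 8] → take 1–5 (6); add 1.
Step 6: frontier [3–6 10, 4–6 10] → take 3–6 (10); add 6.
Vertex order: 5, 7, 4, 2, 3, 1, 6. The 7th vertex is 6.

6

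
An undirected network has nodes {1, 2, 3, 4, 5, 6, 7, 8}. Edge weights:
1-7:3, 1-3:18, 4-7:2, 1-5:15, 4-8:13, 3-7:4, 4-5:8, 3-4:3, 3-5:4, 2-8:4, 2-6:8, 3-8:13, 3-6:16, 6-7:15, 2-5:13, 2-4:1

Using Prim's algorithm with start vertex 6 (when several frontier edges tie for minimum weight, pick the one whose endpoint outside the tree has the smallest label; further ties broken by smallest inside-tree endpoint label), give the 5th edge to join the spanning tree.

3-4

Prim, starting at 6.
Step 1: cheapest edge leaving the tree is 2-6 (8); add 2.
Step 2: cheapest edge leaving the tree is 2-4 (1); add 4.
Step 3: cheapest edge leaving the tree is 4-7 (2); add 7.
Step 4: cheapest edge leaving the tree is 1-7 (3); add 1.
Step 5: cheapest edge leaving the tree is 3-4 (3); add 3.
Step 6: cheapest edge leaving the tree is 3-5 (4); add 5.
Step 7: cheapest edge leaving the tree is 2-8 (4); add 8.
The 5th edge added is 3-4.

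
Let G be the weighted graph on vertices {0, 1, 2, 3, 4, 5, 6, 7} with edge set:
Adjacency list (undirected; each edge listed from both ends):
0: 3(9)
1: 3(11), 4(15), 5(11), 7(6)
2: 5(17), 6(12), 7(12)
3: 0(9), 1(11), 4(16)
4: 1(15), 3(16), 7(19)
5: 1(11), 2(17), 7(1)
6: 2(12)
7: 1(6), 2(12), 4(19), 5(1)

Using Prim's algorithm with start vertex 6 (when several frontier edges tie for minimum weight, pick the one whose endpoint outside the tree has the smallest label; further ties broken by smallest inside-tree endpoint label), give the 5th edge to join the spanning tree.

Prim, starting at 6.
Step 1: frontier [2 6 12] → take 2 6 (12); add 2.
Step 2: frontier [2 7 12, 2 5 17] → take 2 7 (12); add 7.
Step 3: frontier [2 5 17, 5 7 1, 1 7 6, 4 7 19] → take 5 7 (1); add 5.
Step 4: frontier [1 5 11, 1 7 6, 4 7 19] → take 1 7 (6); add 1.
Step 5: frontier [1 3 11, 1 4 15, 4 7 19] → take 1 3 (11); add 3.
Step 6: frontier [1 4 15, 0 3 9, 3 4 16, 4 7 19] → take 0 3 (9); add 0.
Step 7: frontier [1 4 15, 3 4 16, 4 7 19] → take 1 4 (15); add 4.
The 5th edge added is 1 3.

1-3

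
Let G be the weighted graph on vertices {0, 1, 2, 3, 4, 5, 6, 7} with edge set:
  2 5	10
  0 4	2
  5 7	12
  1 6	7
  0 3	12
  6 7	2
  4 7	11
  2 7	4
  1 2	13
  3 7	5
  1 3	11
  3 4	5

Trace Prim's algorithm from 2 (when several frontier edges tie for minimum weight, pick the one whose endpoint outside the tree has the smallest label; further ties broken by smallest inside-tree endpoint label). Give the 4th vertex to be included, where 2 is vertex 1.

3

Grow the tree from 2 using Prim:
Step 1: cheapest edge leaving the tree is 2 7 (4); add 7.
Step 2: cheapest edge leaving the tree is 6 7 (2); add 6.
Step 3: cheapest edge leaving the tree is 3 7 (5); add 3.
Step 4: cheapest edge leaving the tree is 3 4 (5); add 4.
Step 5: cheapest edge leaving the tree is 0 4 (2); add 0.
Step 6: cheapest edge leaving the tree is 1 6 (7); add 1.
Step 7: cheapest edge leaving the tree is 2 5 (10); add 5.
Vertex order: 2, 7, 6, 3, 4, 0, 1, 5. The 4th vertex is 3.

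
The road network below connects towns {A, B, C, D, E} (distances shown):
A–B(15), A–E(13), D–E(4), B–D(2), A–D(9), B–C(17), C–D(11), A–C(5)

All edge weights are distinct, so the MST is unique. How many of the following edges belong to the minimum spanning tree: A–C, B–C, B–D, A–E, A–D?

Kruskal's algorithm — process edges by increasing weight (ties by edge label):
B–D (2): add. Components now {A} {B,D} {C} {E}
D–E (4): add. Components now {A} {B,D,E} {C}
A–C (5): add. Components now {A,C} {B,D,E}
A–D (9): add. Components now {A,B,C,D,E}
MST edge set: {B–D, D–E, A–C, A–D}.
Of the listed edges, {A–C, B–D, A–D} are in the MST → 3.

3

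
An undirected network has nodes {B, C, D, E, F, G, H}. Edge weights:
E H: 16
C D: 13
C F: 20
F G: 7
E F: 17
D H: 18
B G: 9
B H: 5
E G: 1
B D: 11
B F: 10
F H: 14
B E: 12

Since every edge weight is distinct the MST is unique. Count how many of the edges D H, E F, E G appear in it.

Sort edges by weight, then run Kruskal:
E G (1): add — endpoints in different components.
B H (5): add — endpoints in different components.
F G (7): add — endpoints in different components.
B G (9): add — endpoints in different components.
B F (10): skip — B and F already connected.
B D (11): add — endpoints in different components.
B E (12): skip — B and E already connected.
C D (13): add — endpoints in different components.
MST edge set: {E G, B H, F G, B G, B D, C D}.
Of the listed edges, {E G} are in the MST → 1.

1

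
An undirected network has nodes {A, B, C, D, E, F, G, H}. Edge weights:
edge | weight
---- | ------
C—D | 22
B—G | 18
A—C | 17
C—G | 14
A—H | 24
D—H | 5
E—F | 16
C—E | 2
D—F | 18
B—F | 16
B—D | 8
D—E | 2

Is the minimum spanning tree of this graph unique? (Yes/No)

Kruskal's algorithm — process edges by increasing weight (ties by edge label):
C—E (2): add — endpoints in different components.
D—E (2): add — endpoints in different components.
D—H (5): add — endpoints in different components.
B—D (8): add — endpoints in different components.
C—G (14): add — endpoints in different components.
B—F (16): add — endpoints in different components.
E—F (16): skip — E and F already connected.
A—C (17): add — endpoints in different components.
Non-tree edge E—F has weight 16, equal to the heaviest edge on its tree cycle — swapping gives another MST of the same weight. Not unique.

No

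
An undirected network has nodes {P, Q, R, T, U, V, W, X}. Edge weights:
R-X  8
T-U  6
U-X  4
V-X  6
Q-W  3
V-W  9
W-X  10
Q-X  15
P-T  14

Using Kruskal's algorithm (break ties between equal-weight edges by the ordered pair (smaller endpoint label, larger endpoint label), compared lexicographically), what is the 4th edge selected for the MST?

Kruskal's algorithm — process edges by increasing weight (ties by edge label):
Q-W (3): add — endpoints in different components.
U-X (4): add — endpoints in different components.
T-U (6): add — endpoints in different components.
V-X (6): add — endpoints in different components.
R-X (8): add — endpoints in different components.
V-W (9): add — endpoints in different components.
W-X (10): skip — W and X already connected.
P-T (14): add — endpoints in different components.
The 4th edge added is V-X.

V-X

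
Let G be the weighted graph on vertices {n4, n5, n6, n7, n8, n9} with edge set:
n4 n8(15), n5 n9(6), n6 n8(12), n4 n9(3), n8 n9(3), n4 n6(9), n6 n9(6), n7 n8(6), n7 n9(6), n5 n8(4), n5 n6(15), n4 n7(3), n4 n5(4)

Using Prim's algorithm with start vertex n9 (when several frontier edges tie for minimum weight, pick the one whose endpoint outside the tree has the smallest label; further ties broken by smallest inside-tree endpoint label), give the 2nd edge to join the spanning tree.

n4-n7

Prim's algorithm from n9:
Step 1: cheapest edge leaving the tree is n4 n9 (3); add n4.
Step 2: cheapest edge leaving the tree is n4 n7 (3); add n7.
Step 3: cheapest edge leaving the tree is n8 n9 (3); add n8.
Step 4: cheapest edge leaving the tree is n4 n5 (4); add n5.
Step 5: cheapest edge leaving the tree is n6 n9 (6); add n6.
The 2nd edge added is n4 n7.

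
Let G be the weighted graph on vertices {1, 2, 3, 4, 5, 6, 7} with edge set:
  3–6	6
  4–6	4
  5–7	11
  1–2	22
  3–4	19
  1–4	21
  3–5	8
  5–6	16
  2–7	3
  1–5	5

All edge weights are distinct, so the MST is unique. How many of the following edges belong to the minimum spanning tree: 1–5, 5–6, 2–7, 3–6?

Sort edges by weight, then run Kruskal:
2–7 (3): add — endpoints in different components.
4–6 (4): add — endpoints in different components.
1–5 (5): add — endpoints in different components.
3–6 (6): add — endpoints in different components.
3–5 (8): add — endpoints in different components.
5–7 (11): add — endpoints in different components.
MST edge set: {2–7, 4–6, 1–5, 3–6, 3–5, 5–7}.
Of the listed edges, {1–5, 2–7, 3–6} are in the MST → 3.

3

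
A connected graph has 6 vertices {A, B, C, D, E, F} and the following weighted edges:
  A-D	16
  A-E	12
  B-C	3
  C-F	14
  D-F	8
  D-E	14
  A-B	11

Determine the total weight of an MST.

48

Prim, starting at F.
Step 1: cheapest edge leaving the tree is D-F (8); add D.
Step 2: cheapest edge leaving the tree is C-F (14); add C.
Step 3: cheapest edge leaving the tree is B-C (3); add B.
Step 4: cheapest edge leaving the tree is A-B (11); add A.
Step 5: cheapest edge leaving the tree is A-E (12); add E.
MST edges: D-F, C-F, B-C, A-B, A-E; total weight 8+14+3+11+12 = 48.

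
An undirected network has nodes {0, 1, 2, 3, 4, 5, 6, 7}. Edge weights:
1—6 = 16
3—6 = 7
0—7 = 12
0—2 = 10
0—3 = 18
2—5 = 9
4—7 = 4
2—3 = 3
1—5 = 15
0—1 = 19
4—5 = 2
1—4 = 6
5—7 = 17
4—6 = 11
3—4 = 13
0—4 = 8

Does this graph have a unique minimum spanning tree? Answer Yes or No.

Yes

Sort edges by weight, then run Kruskal:
4—5 (2): add — endpoints in different components.
2—3 (3): add — endpoints in different components.
4—7 (4): add — endpoints in different components.
1—4 (6): add — endpoints in different components.
3—6 (7): add — endpoints in different components.
0—4 (8): add — endpoints in different components.
2—5 (9): add — endpoints in different components.
Every non-tree edge has weight strictly greater than the heaviest edge on the tree path between its endpoints, so the MST is unique.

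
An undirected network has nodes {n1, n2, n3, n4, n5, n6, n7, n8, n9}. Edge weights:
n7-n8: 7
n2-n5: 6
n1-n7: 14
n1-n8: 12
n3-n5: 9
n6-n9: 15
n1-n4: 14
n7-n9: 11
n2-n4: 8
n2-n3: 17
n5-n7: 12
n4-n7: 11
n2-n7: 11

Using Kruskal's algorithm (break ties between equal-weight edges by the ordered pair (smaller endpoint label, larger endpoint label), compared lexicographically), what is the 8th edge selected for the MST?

n6-n9

Sort edges by weight, then run Kruskal:
n2-n5 (6): add — endpoints in different components.
n7-n8 (7): add — endpoints in different components.
n2-n4 (8): add — endpoints in different components.
n3-n5 (9): add — endpoints in different components.
n2-n7 (11): add — endpoints in different components.
n4-n7 (11): skip — n4 and n7 already connected.
n7-n9 (11): add — endpoints in different components.
n1-n8 (12): add — endpoints in different components.
n5-n7 (12): skip — n5 and n7 already connected.
n1-n4 (14): skip — n4 and n1 already connected.
n1-n7 (14): skip — n7 and n1 already connected.
n6-n9 (15): add — endpoints in different components.
The 8th edge added is n6-n9.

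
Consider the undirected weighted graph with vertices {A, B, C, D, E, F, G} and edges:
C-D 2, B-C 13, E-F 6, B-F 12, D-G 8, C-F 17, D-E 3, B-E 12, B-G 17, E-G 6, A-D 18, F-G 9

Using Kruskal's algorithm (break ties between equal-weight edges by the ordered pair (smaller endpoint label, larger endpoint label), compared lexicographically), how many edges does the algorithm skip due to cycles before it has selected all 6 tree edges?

6

Kruskal's algorithm — process edges by increasing weight (ties by edge label):
C-D (2): add — endpoints in different components.
D-E (3): add — endpoints in different components.
E-F (6): add — endpoints in different components.
E-G (6): add — endpoints in different components.
D-G (8): skip — D and G already connected.
F-G (9): skip — F and G already connected.
B-E (12): add — endpoints in different components.
B-F (12): skip — B and F already connected.
B-C (13): skip — B and C already connected.
B-G (17): skip — B and G already connected.
C-F (17): skip — C and F already connected.
A-D (18): add — endpoints in different components.
Edges rejected before the tree was complete: 6.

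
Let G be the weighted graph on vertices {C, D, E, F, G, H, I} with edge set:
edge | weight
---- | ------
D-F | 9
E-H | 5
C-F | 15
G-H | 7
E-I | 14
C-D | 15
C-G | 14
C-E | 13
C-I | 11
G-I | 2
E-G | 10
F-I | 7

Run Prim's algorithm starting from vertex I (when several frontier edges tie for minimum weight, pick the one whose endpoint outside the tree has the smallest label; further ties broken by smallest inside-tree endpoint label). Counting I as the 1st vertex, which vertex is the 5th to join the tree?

E

Prim, starting at I.
Step 1: cheapest edge leaving the tree is G-I (2); add G.
Step 2: cheapest edge leaving the tree is F-I (7); add F.
Step 3: cheapest edge leaving the tree is G-H (7); add H.
Step 4: cheapest edge leaving the tree is E-H (5); add E.
Step 5: cheapest edge leaving the tree is D-F (9); add D.
Step 6: cheapest edge leaving the tree is C-I (11); add C.
Vertex order: I, G, F, H, E, D, C. The 5th vertex is E.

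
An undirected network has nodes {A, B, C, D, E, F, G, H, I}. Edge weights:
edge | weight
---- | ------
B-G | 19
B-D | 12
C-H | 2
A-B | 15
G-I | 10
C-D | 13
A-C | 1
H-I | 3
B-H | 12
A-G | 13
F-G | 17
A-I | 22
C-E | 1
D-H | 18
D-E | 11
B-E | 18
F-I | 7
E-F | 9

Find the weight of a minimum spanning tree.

Grow the tree from D using Prim:
Step 1: cheapest edge leaving the tree is D-E (11); add E.
Step 2: cheapest edge leaving the tree is C-E (1); add C.
Step 3: cheapest edge leaving the tree is A-C (1); add A.
Step 4: cheapest edge leaving the tree is C-H (2); add H.
Step 5: cheapest edge leaving the tree is H-I (3); add I.
Step 6: cheapest edge leaving the tree is F-I (7); add F.
Step 7: cheapest edge leaving the tree is G-I (10); add G.
Step 8: cheapest edge leaving the tree is B-D (12); add B.
MST edges: D-E, C-E, A-C, C-H, H-I, F-I, G-I, B-D; total weight 11+1+1+2+3+7+10+12 = 47.

47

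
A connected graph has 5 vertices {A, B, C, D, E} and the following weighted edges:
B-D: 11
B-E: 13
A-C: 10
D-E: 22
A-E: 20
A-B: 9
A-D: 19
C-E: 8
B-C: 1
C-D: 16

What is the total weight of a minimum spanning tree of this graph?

Grow the tree from B using Prim:
Step 1: cheapest edge leaving the tree is B-C (1); add C.
Step 2: cheapest edge leaving the tree is C-E (8); add E.
Step 3: cheapest edge leaving the tree is A-B (9); add A.
Step 4: cheapest edge leaving the tree is B-D (11); add D.
MST edges: B-C, C-E, A-B, B-D; total weight 1+8+9+11 = 29.

29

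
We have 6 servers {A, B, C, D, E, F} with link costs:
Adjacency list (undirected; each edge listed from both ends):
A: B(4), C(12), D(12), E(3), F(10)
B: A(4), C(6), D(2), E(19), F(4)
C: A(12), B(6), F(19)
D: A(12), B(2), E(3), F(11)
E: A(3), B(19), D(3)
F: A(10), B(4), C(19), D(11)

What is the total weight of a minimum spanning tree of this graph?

18

Sort edges by weight, then run Kruskal:
B–D (2): add. Components now {A} {B,D} {C} {E} {F}
A–E (3): add. Components now {A,E} {B,D} {C} {F}
D–E (3): add. Components now {A,B,D,E} {C} {F}
A–B (4): skip — A and B already connected.
B–F (4): add. Components now {A,B,D,E,F} {C}
B–C (6): add. Components now {A,B,C,D,E,F}
MST edges: B–D, A–E, D–E, B–F, B–C; total weight 2+3+3+4+6 = 18.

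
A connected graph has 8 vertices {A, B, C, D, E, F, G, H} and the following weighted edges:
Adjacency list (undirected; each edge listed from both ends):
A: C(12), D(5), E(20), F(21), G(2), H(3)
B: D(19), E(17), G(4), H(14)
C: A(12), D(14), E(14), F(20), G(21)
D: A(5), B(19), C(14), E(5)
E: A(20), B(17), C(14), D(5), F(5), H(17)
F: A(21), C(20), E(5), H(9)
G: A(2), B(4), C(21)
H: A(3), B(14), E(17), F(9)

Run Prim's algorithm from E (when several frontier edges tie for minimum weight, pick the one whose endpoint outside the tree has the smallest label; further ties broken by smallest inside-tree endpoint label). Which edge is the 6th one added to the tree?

Prim, starting at E.
Step 1: cheapest edge leaving the tree is D–E (5); add D.
Step 2: cheapest edge leaving the tree is A–D (5); add A.
Step 3: cheapest edge leaving the tree is A–G (2); add G.
Step 4: cheapest edge leaving the tree is A–H (3); add H.
Step 5: cheapest edge leaving the tree is B–G (4); add B.
Step 6: cheapest edge leaving the tree is E–F (5); add F.
Step 7: cheapest edge leaving the tree is A–C (12); add C.
The 6th edge added is E–F.

E-F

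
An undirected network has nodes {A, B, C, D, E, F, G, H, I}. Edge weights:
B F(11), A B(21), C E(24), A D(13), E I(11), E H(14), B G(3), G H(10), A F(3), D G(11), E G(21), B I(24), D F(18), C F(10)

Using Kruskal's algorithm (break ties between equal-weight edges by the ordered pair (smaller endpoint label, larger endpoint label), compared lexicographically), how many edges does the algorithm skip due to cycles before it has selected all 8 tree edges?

1

Sort edges by weight, then run Kruskal:
A F (3): add — endpoints in different components.
B G (3): add — endpoints in different components.
C F (10): add — endpoints in different components.
G H (10): add — endpoints in different components.
B F (11): add — endpoints in different components.
D G (11): add — endpoints in different components.
E I (11): add — endpoints in different components.
A D (13): skip — A and D already connected.
E H (14): add — endpoints in different components.
Edges rejected before the tree was complete: 1.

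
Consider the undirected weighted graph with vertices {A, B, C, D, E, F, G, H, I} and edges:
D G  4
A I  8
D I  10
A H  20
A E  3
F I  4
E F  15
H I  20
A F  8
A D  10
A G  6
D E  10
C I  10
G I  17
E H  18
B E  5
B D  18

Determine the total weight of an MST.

Prim, starting at B.
Step 1: cheapest edge leaving the tree is B E (5); add E.
Step 2: cheapest edge leaving the tree is A E (3); add A.
Step 3: cheapest edge leaving the tree is A G (6); add G.
Step 4: cheapest edge leaving the tree is D G (4); add D.
Step 5: cheapest edge leaving the tree is A F (8); add F.
Step 6: cheapest edge leaving the tree is F I (4); add I.
Step 7: cheapest edge leaving the tree is C I (10); add C.
Step 8: cheapest edge leaving the tree is E H (18); add H.
MST edges: B E, A E, A G, D G, A F, F I, C I, E H; total weight 5+3+6+4+8+4+10+18 = 58.

58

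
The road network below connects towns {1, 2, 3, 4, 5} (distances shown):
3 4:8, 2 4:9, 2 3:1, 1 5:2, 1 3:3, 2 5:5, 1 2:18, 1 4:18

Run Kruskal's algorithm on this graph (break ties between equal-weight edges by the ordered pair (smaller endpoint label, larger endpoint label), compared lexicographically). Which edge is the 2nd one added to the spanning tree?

1-5

Kruskal's algorithm — process edges by increasing weight (ties by edge label):
2 3 (1): add — endpoints in different components.
1 5 (2): add — endpoints in different components.
1 3 (3): add — endpoints in different components.
2 5 (5): skip — 2 and 5 already connected.
3 4 (8): add — endpoints in different components.
The 2nd edge added is 1 5.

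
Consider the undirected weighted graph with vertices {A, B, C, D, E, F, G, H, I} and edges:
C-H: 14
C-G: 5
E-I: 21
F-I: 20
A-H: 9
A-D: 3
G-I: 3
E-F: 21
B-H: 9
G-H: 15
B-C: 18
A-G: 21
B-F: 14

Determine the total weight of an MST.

Prim, starting at C.
Step 1: cheapest edge leaving the tree is C-G (5); add G.
Step 2: cheapest edge leaving the tree is G-I (3); add I.
Step 3: cheapest edge leaving the tree is C-H (14); add H.
Step 4: cheapest edge leaving the tree is A-H (9); add A.
Step 5: cheapest edge leaving the tree is A-D (3); add D.
Step 6: cheapest edge leaving the tree is B-H (9); add B.
Step 7: cheapest edge leaving the tree is B-F (14); add F.
Step 8: cheapest edge leaving the tree is E-F (21); add E.
MST edges: C-G, G-I, C-H, A-H, A-D, B-H, B-F, E-F; total weight 5+3+14+9+3+9+14+21 = 78.

78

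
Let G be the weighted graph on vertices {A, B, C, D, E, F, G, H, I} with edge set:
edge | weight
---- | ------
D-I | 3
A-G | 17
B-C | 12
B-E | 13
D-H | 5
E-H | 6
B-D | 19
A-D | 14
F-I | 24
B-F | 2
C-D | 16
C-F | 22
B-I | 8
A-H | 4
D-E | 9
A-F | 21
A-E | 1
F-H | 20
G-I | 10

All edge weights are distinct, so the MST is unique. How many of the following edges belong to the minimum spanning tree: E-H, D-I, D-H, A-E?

3

Kruskal's algorithm — process edges by increasing weight (ties by edge label):
A-E (1): add — endpoints in different components.
B-F (2): add — endpoints in different components.
D-I (3): add — endpoints in different components.
A-H (4): add — endpoints in different components.
D-H (5): add — endpoints in different components.
E-H (6): skip — E and H already connected.
B-I (8): add — endpoints in different components.
D-E (9): skip — D and E already connected.
G-I (10): add — endpoints in different components.
B-C (12): add — endpoints in different components.
MST edge set: {A-E, B-F, D-I, A-H, D-H, B-I, G-I, B-C}.
Of the listed edges, {D-I, D-H, A-E} are in the MST → 3.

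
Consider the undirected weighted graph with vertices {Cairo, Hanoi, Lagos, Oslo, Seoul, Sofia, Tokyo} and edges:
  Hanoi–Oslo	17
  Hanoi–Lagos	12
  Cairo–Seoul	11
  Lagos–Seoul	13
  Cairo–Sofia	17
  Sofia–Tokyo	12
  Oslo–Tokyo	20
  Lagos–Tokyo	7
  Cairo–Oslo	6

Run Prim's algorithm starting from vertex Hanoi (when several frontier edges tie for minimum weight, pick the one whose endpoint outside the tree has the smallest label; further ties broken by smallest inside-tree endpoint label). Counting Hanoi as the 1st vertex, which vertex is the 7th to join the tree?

Prim, starting at Hanoi.
Step 1: frontier [Hanoi–Lagos 12, Hanoi–Oslo 17] → take Hanoi–Lagos (12); add Lagos.
Step 2: frontier [Hanoi–Oslo 17, Lagos–Tokyo 7, Lagos–Seoul 13] → take Lagos–Tokyo (7); add Tokyo.
Step 3: frontier [Hanoi–Oslo 17, Lagos–Seoul 13, Sofia–Tokyo 12, Oslo–Tokyo 20] → take Sofia–Tokyo (12); add Sofia.
Step 4: frontier [Hanoi–Oslo 17, Lagos–Seoul 13, Cairo–Sofia 17, Oslo–Tokyo 20] → take Lagos–Seoul (13); add Seoul.
Step 5: frontier [Hanoi–Oslo 17, Cairo–Seoul 11, Cairo–Sofia 17, Oslo–Tokyo 20] → take Cairo–Seoul (11); add Cairo.
Step 6: frontier [Cairo–Oslo 6, Hanoi–Oslo 17, Oslo–Tokyo 20] → take Cairo–Oslo (6); add Oslo.
Vertex order: Hanoi, Lagos, Tokyo, Sofia, Seoul, Cairo, Oslo. The 7th vertex is Oslo.

Oslo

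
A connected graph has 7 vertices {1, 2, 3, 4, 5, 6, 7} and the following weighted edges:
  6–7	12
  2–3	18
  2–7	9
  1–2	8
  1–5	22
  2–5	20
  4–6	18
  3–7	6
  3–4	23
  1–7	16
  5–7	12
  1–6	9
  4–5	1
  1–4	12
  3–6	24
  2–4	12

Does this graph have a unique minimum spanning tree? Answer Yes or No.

Kruskal: consider edges lightest-first.
4–5 (1): add — endpoints in different components.
3–7 (6): add — endpoints in different components.
1–2 (8): add — endpoints in different components.
1–6 (9): add — endpoints in different components.
2–7 (9): add — endpoints in different components.
1–4 (12): add — endpoints in different components.
Non-tree edge 2–4 has weight 12, equal to the heaviest edge on its tree cycle — swapping gives another MST of the same weight. Not unique.

No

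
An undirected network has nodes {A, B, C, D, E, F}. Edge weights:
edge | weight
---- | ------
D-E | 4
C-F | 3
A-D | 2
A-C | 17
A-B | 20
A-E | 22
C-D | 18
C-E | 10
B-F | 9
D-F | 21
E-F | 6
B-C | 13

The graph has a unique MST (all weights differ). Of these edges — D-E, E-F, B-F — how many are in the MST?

3

Sort edges by weight, then run Kruskal:
A-D (2): add — endpoints in different components.
C-F (3): add — endpoints in different components.
D-E (4): add — endpoints in different components.
E-F (6): add — endpoints in different components.
B-F (9): add — endpoints in different components.
MST edge set: {A-D, C-F, D-E, E-F, B-F}.
Of the listed edges, {D-E, E-F, B-F} are in the MST → 3.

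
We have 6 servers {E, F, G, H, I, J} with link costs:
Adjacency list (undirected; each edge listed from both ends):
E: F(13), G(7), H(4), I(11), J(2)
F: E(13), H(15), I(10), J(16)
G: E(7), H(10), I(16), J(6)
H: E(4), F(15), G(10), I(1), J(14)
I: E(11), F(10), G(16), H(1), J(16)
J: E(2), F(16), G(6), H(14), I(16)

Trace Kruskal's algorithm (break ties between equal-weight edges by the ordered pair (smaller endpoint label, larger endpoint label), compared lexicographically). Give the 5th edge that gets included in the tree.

Sort edges by weight, then run Kruskal:
H–I (1): add — endpoints in different components.
E–J (2): add — endpoints in different components.
E–H (4): add — endpoints in different components.
G–J (6): add — endpoints in different components.
E–G (7): skip — E and G already connected.
F–I (10): add — endpoints in different components.
The 5th edge added is F–I.

F-I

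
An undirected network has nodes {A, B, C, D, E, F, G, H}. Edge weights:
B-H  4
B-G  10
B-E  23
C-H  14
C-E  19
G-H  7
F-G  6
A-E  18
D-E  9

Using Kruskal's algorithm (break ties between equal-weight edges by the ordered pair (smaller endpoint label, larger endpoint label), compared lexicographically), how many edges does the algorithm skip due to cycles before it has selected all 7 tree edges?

Kruskal's algorithm — process edges by increasing weight (ties by edge label):
B-H (4): add — endpoints in different components.
F-G (6): add — endpoints in different components.
G-H (7): add — endpoints in different components.
D-E (9): add — endpoints in different components.
B-G (10): skip — B and G already connected.
C-H (14): add — endpoints in different components.
A-E (18): add — endpoints in different components.
C-E (19): add — endpoints in different components.
Edges rejected before the tree was complete: 1.

1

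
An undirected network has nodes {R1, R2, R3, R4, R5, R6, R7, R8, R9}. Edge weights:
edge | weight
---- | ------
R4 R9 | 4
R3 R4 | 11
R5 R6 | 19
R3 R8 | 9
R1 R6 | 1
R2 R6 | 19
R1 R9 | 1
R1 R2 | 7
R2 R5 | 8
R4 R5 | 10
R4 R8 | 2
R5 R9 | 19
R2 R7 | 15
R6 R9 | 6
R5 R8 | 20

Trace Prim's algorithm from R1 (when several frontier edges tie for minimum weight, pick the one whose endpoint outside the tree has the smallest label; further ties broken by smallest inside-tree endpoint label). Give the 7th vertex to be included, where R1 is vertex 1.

R5

Grow the tree from R1 using Prim:
Step 1: cheapest edge leaving the tree is R1 R6 (1); add R6.
Step 2: cheapest edge leaving the tree is R1 R9 (1); add R9.
Step 3: cheapest edge leaving the tree is R4 R9 (4); add R4.
Step 4: cheapest edge leaving the tree is R4 R8 (2); add R8.
Step 5: cheapest edge leaving the tree is R1 R2 (7); add R2.
Step 6: cheapest edge leaving the tree is R2 R5 (8); add R5.
Step 7: cheapest edge leaving the tree is R3 R8 (9); add R3.
Step 8: cheapest edge leaving the tree is R2 R7 (15); add R7.
Vertex order: R1, R6, R9, R4, R8, R2, R5, R3, R7. The 7th vertex is R5.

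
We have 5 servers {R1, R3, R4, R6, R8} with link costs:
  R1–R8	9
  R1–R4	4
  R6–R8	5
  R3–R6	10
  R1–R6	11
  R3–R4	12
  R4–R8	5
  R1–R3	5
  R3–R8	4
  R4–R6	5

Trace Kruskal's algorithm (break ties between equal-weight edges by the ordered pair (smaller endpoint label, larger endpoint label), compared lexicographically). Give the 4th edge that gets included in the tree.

Kruskal's algorithm — process edges by increasing weight (ties by edge label):
R1–R4 (4): add. Components now {R1,R4} {R6} {R8} {R3}
R3–R8 (4): add. Components now {R1,R4} {R6} {R3,R8}
R1–R3 (5): add. Components now {R1,R3,R4,R8} {R6}
R4–R6 (5): add. Components now {R1,R3,R4,R6,R8}
The 4th edge added is R4–R6.

R4-R6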